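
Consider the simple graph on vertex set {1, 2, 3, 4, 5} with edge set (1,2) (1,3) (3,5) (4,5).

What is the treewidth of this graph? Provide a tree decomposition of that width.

Treewidth 1.
Bags: B1 = {1, 3}  B2 = {3, 5}  B3 = {1, 2}  B4 = {4, 5}
Tree: B1–B2, B1–B3, B2–B4

Every bag has size at most 2, so the width is 2 − 1 = 1 and tw(G) ≤ 1. Since G has at least one edge (e.g. 1–3), it is not an edgeless graph, so tw(G) ≥ 1. Combining the bounds, tw(G) = 1.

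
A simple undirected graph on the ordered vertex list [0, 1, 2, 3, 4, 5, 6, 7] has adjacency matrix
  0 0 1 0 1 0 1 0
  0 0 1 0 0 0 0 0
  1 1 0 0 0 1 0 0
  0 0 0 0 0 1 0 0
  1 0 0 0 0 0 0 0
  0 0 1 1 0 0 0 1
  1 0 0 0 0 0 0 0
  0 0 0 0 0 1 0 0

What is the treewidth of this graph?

1

A width-1 tree decomposition is:
Bags: B1 = {0, 2}  B2 = {0, 4}  B3 = {1, 2}  B4 = {2, 5}  B5 = {3, 5}  B6 = {0, 6}  B7 = {5, 7}
Tree: B1–B2, B1–B3, B3–B4, B4–B5, B2–B6, B5–B7
Each bag holds 2 vertices, so the decomposition has width 1, which upper-bounds the treewidth. G has an edge, so its treewidth is at least 1. Combining the bounds, tw(G) = 1.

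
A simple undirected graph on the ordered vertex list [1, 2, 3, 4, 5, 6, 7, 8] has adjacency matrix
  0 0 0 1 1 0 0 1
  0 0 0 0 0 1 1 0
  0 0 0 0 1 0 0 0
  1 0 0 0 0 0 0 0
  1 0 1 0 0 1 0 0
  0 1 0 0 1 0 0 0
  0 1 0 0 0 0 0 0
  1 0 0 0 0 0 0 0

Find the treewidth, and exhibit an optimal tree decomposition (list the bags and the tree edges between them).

Each bag holds 2 vertices, so the decomposition has width 1, which upper-bounds the treewidth. Since G has at least one edge (e.g. 3–5), it is not an edgeless graph, so tw(G) ≥ 1. The upper and lower bounds meet at 1, so that is the treewidth.

Treewidth 1.
Bags: B1 = {3, 5}  B2 = {1, 5}  B3 = {5, 6}  B4 = {2, 6}  B5 = {1, 4}  B6 = {1, 8}  B7 = {2, 7}
Tree: B1–B2, B1–B3, B3–B4, B2–B5, B5–B6, B4–B7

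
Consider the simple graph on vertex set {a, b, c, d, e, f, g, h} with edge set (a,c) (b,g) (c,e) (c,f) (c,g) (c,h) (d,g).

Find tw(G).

A width-1 tree decomposition is:
Bags: B1 = {c, e}  B2 = {a, c}  B3 = {c, g}  B4 = {c, f}  B5 = {c, h}  B6 = {d, g}  B7 = {b, g}
Tree: B1–B2, B1–B3, B3–B4, B2–B5, B3–B6, B3–B7
The largest bag has 2 vertices, giving width 1; this decomposition certifies tw(G) ≤ 1. G has an edge, so its treewidth is at least 1. Combining the bounds, tw(G) = 1.

1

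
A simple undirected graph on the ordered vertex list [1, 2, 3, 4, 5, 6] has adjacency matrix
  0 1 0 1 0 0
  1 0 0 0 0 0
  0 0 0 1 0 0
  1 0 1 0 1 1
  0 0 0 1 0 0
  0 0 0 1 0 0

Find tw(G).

1

A width-1 tree decomposition is:
Bags: B1 = {3, 4}  B2 = {4, 5}  B3 = {1, 4}  B4 = {4, 6}  B5 = {1, 2}
Tree: B1–B2, B2–B3, B3–B4, B3–B5
Each bag holds 2 vertices, so the decomposition has width 1, which upper-bounds the treewidth. G has an edge, so its treewidth is at least 1. Hence tw(G) = 1 exactly.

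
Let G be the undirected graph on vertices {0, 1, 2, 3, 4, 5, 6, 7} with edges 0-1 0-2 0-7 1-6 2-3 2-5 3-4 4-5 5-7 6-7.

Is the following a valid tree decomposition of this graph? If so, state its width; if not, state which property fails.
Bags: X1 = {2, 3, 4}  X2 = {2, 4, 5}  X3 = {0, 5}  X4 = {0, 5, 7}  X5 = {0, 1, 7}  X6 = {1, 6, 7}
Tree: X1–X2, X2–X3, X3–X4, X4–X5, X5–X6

No — edge (2,0) lies in no bag.

A tree decomposition must satisfy three properties: every vertex lies in some bag; for every edge, both endpoints lie together in some bag; and for every vertex, the bags containing it form a connected subtree. Here edge (2,0) lies in no bag, so the decomposition is invalid.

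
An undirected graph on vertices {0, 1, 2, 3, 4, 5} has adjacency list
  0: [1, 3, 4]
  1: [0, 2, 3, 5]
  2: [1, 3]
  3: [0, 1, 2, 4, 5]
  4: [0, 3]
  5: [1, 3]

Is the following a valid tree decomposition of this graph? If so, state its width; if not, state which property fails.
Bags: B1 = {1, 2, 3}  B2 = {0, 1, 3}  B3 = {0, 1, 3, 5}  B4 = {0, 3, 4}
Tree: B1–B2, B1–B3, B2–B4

No — bags containing vertex 0 are not connected in the tree.

A tree decomposition must satisfy three properties: every vertex lies in some bag; for every edge, both endpoints lie together in some bag; and for every vertex, the bags containing it form a connected subtree. Here bags containing vertex 0 are not connected in the tree, so the decomposition is invalid.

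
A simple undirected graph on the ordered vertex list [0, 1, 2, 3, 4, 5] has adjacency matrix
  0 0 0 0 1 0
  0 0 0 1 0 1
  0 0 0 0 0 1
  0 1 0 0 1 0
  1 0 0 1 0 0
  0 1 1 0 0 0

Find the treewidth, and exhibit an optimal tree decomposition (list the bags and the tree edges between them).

Treewidth 1.
One such decomposition:
Bags: B1 = {0, 4}  B2 = {3, 4}  B3 = {1, 3}  B4 = {1, 5}  B5 = {2, 5}
Tree: B1–B2, B2–B3, B3–B4, B4–B5

Each bag holds 2 vertices, so the decomposition has width 1, which upper-bounds the treewidth. G has an edge, so its treewidth is at least 1. The upper and lower bounds meet at 1, so that is the treewidth.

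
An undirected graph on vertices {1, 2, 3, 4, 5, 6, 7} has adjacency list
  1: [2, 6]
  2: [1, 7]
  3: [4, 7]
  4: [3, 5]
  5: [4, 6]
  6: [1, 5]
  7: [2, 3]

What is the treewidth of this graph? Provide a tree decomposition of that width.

The largest bag has 3 vertices, giving width 2; this decomposition certifies tw(G) ≤ 2. For the lower bound, G contains the cycle 6–5–4–3–7–2–1–6, so G is not a forest; only forests have treewidth ≤ 1, hence tw(G) ≥ 2. Therefore the treewidth is 2.

Treewidth 2.
One optimal decomposition is:
Bags: B1 = {4, 5, 6}  B2 = {3, 4, 6}  B3 = {3, 6, 7}  B4 = {2, 6, 7}  B5 = {1, 2, 6}
Tree: B1–B2, B2–B3, B3–B4, B4–B5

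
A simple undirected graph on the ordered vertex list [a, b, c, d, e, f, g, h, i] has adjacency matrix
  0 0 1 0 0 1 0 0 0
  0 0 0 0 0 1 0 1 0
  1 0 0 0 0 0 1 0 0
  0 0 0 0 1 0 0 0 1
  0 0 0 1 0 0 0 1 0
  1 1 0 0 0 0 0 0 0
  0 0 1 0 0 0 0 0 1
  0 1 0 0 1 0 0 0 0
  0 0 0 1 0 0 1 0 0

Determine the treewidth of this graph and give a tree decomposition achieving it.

Treewidth 2.
Bags: B1 = {d, g, i}  B2 = {d, e, g}  B3 = {e, g, h}  B4 = {b, g, h}  B5 = {b, f, g}  B6 = {a, f, g}  B7 = {a, c, g}
Tree: B1–B2, B2–B3, B3–B4, B4–B5, B5–B6, B6–B7

Every bag has size at most 3, so the width is 3 − 1 = 2 and tw(G) ≤ 2. The edges g–i–d–e–h–b–f–a–c–g form a cycle, so G is not a tree and its treewidth is at least 2. The upper and lower bounds meet at 2, so that is the treewidth.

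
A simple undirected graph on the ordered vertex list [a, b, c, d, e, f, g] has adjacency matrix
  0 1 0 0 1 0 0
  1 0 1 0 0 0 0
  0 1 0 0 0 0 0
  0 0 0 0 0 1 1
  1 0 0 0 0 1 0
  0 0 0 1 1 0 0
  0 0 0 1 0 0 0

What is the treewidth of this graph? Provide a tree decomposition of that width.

Treewidth 1.
One such decomposition:
Bags: B1 = {d, g}  B2 = {d, f}  B3 = {e, f}  B4 = {a, e}  B5 = {a, b}  B6 = {b, c}
Tree: B1–B2, B2–B3, B3–B4, B4–B5, B5–B6

The largest bag has 2 vertices, giving width 1; this decomposition certifies tw(G) ≤ 1. Any graph with an edge has treewidth ≥ 1, and G has the edge g–d. Combining the bounds, tw(G) = 1.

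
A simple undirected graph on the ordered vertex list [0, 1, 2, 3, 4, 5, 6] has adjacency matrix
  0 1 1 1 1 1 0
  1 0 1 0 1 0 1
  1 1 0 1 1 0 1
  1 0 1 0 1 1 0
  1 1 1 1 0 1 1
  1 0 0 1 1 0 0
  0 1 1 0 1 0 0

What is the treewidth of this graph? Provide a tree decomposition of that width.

The largest bag has 4 vertices, giving width 3; this decomposition certifies tw(G) ≤ 3. Conversely, {0, 1, 2, 4} is a clique of size 4, and the vertices of any clique must share a bag in every tree decomposition; so some bag has ≥ 4 vertices and tw(G) ≥ 3. Hence tw(G) = 3 exactly.

Treewidth 3.
Bags: B1 = {0, 1, 2, 4}  B2 = {0, 2, 3, 4}  B3 = {1, 2, 4, 6}  B4 = {0, 3, 4, 5}
Tree: B1–B2, B1–B3, B2–B4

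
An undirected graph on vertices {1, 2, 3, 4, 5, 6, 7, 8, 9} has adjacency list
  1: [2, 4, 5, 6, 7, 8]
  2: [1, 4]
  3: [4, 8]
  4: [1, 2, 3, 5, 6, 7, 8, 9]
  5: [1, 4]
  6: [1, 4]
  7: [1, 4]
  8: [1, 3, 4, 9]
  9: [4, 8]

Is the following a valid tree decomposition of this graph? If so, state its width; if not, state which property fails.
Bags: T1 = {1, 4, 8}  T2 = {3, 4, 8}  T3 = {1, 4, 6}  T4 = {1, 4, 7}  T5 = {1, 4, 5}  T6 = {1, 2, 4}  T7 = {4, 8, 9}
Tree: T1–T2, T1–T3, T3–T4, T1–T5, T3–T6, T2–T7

Yes; width 2.

Vertex coverage: the bags together contain {1, 2, 3, 4, 5, 6, 7, 8, 9}, the full vertex set. Edge coverage: each edge of G has both endpoints in at least one bag. Running intersection: for every vertex, the bags containing it form a connected subtree. All three properties hold, so this is a valid tree decomposition of width max|bag| − 1 = 2, and hence tw(G) ≤ 2.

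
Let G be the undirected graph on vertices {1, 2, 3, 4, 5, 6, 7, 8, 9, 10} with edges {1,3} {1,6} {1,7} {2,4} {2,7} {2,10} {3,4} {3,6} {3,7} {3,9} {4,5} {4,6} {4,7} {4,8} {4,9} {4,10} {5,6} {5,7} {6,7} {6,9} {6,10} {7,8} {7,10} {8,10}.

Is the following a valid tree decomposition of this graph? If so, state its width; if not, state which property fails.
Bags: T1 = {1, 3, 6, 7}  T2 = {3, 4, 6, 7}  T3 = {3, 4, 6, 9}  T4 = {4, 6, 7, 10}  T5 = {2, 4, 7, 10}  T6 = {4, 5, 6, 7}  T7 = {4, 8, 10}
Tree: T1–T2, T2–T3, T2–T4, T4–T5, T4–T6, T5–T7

No — edge (7,8) lies in no bag.

A tree decomposition must satisfy three properties: every vertex lies in some bag; for every edge, both endpoints lie together in some bag; and for every vertex, the bags containing it form a connected subtree. Here edge (7,8) lies in no bag, so the decomposition is invalid.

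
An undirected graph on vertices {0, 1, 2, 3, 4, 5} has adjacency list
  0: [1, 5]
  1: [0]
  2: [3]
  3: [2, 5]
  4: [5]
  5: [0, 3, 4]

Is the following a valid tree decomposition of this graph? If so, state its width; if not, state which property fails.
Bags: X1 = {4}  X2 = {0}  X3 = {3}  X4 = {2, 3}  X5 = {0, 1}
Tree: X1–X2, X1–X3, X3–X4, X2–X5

No — vertex 5 appears in no bag.

A tree decomposition must satisfy three properties: every vertex lies in some bag; for every edge, both endpoints lie together in some bag; and for every vertex, the bags containing it form a connected subtree. Here vertex 5 appears in no bag, so the decomposition is invalid.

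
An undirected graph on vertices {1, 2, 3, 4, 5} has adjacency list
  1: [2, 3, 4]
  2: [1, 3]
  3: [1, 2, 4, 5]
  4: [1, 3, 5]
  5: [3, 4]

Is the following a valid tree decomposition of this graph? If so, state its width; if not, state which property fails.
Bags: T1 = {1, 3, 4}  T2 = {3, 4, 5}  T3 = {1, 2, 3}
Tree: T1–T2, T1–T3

Checking the three conditions: (i) the bags cover all of {1, 2, 3, 4, 5}; (ii) for each edge, some bag contains both endpoints; (iii) the bags containing any fixed vertex form a subtree. All hold, so the decomposition is valid with width 3 − 1 = 2.

Yes; width 2.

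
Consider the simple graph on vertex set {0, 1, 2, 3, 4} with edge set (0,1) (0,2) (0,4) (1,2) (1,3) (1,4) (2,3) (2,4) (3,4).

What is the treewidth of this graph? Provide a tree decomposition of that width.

Treewidth 3.
Bags: B1 = {0, 1, 2, 4}  B2 = {1, 2, 3, 4}
Tree: B1–B2

Each bag holds 4 vertices, so the decomposition has width 3, which upper-bounds the treewidth. Conversely, {0, 1, 2, 4} is a clique of size 4, and the vertices of any clique must share a bag in every tree decomposition; so some bag has ≥ 4 vertices and tw(G) ≥ 3. Therefore the treewidth is 3.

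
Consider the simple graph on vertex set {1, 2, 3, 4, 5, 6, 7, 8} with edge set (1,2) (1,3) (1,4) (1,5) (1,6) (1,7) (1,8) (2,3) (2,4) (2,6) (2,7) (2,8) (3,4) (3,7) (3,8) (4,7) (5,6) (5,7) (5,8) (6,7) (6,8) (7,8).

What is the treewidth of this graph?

A width-4 tree decomposition is:
Bags: B1 = {1, 5, 6, 7, 8}  B2 = {1, 2, 6, 7, 8}  B3 = {1, 2, 3, 7, 8}  B4 = {1, 2, 3, 4, 7}
Tree: B1–B2, B2–B3, B3–B4
The largest bag has 5 vertices, giving width 4; this decomposition certifies tw(G) ≤ 4. Conversely, {1, 2, 3, 7, 8} is a clique of size 5, and the vertices of any clique must share a bag in every tree decomposition; so some bag has ≥ 5 vertices and tw(G) ≥ 4. Hence tw(G) = 4 exactly.

4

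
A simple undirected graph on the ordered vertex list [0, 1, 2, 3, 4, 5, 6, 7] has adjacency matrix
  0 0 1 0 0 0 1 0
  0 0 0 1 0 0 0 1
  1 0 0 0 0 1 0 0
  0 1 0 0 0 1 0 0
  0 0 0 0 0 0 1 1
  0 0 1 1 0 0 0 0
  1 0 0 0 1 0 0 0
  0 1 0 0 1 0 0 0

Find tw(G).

A width-2 tree decomposition is:
Bags: B1 = {0, 4, 6}  B2 = {0, 4, 7}  B3 = {0, 1, 7}  B4 = {0, 1, 3}  B5 = {0, 3, 5}  B6 = {0, 2, 5}
Tree: B1–B2, B2–B3, B3–B4, B4–B5, B5–B6
Each bag holds 3 vertices, so the decomposition has width 2, which upper-bounds the treewidth. Since 0–6–4–7–1–3–5–2–0 is a cycle in G, G is not acyclic. Forests are exactly the graphs of treewidth ≤ 1, so tw(G) ≥ 2. Hence tw(G) = 2 exactly.

2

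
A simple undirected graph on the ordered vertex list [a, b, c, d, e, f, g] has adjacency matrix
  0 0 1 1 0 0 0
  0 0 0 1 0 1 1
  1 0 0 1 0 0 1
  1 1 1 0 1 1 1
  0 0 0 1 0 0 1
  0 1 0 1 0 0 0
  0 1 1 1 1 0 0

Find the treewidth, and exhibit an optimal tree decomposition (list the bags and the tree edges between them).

Every bag has size at most 3, so the width is 3 − 1 = 2 and tw(G) ≤ 2. Conversely, {d, e, g} is a clique of size 3, and the vertices of any clique must share a bag in every tree decomposition; so some bag has ≥ 3 vertices and tw(G) ≥ 2. The upper and lower bounds meet at 2, so that is the treewidth.

Treewidth 2.
One optimal decomposition is:
Bags: B1 = {b, d, g}  B2 = {d, e, g}  B3 = {c, d, g}  B4 = {a, c, d}  B5 = {b, d, f}
Tree: B1–B2, B2–B3, B3–B4, B1–B5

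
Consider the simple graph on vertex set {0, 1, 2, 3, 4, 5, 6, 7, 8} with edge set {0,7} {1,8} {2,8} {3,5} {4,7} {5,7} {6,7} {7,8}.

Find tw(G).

1

A width-1 tree decomposition is:
Bags: B1 = {7, 8}  B2 = {4, 7}  B3 = {5, 7}  B4 = {3, 5}  B5 = {2, 8}  B6 = {6, 7}  B7 = {1, 8}  B8 = {0, 7}
Tree: B1–B2, B1–B3, B3–B4, B1–B5, B1–B6, B1–B7, B6–B8
Each bag holds 2 vertices, so the decomposition has width 1, which upper-bounds the treewidth. Any graph with an edge has treewidth ≥ 1, and G has the edge 7–8. Hence tw(G) = 1 exactly.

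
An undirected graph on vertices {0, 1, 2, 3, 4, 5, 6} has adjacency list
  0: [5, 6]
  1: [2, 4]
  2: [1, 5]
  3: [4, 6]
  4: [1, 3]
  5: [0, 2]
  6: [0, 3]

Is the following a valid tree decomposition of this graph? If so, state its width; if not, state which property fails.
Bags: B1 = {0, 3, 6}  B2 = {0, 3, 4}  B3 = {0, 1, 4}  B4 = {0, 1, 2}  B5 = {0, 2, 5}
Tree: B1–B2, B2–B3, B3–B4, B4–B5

Yes; width 2.

Vertex coverage: the bags together contain {0, 1, 2, 3, 4, 5, 6}, the full vertex set. Edge coverage: each edge of G has both endpoints in at least one bag. Running intersection: for every vertex, the bags containing it form a connected subtree. All three properties hold, so this is a valid tree decomposition of width max|bag| − 1 = 2, and hence tw(G) ≤ 2.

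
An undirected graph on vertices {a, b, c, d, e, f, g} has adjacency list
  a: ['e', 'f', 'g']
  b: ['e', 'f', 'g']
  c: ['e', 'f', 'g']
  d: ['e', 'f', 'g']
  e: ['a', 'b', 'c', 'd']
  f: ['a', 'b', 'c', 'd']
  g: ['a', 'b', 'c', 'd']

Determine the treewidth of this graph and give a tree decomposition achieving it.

Treewidth 3.
Bags: B1 = {a, e, f, g}  B2 = {b, e, f, g}  B3 = {d, e, f, g}  B4 = {c, e, f, g}
Tree: B1–B2, B2–B3, B3–B4

Every bag has size at most 4, so the width is 4 − 1 = 3 and tw(G) ≤ 3. For the lower bound: the 4 vertex sets {a,f}, {b,g}, {e}, {d} are disjoint, each induces a connected subgraph, and every pair is joined by at least one edge of G. Contracting each set to a single vertex therefore yields K_{4} as a minor, and since treewidth is minor-monotone, tw(G) ≥ tw(K_{4}) = 3. Combining the bounds, tw(G) = 3.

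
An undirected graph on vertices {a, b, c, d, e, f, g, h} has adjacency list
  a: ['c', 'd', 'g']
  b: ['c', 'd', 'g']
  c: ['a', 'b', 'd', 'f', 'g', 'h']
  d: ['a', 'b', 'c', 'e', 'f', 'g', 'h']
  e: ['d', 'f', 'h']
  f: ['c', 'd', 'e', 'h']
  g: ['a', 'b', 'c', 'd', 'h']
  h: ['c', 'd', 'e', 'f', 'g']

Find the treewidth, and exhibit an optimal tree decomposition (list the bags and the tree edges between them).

Treewidth 3.
Bags: B1 = {c, d, f, h}  B2 = {c, d, g, h}  B3 = {d, e, f, h}  B4 = {a, c, d, g}  B5 = {b, c, d, g}
Tree: B1–B2, B1–B3, B2–B4, B4–B5

The largest bag has 4 vertices, giving width 3; this decomposition certifies tw(G) ≤ 3. For the lower bound, the 4 vertices {d, e, f, h} are pairwise adjacent, and any tree decomposition puts a clique entirely inside one bag — forcing width ≥ 3. Combining the bounds, tw(G) = 3.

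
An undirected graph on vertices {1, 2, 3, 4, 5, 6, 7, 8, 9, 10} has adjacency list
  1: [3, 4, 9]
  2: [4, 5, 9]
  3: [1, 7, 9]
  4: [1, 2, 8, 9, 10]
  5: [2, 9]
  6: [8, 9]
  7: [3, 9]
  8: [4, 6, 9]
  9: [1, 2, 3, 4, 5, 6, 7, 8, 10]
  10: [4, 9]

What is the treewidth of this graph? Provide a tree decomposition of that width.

The largest bag has 3 vertices, giving width 2; this decomposition certifies tw(G) ≤ 2. Conversely, {1, 3, 9} is a clique of size 3, and the vertices of any clique must share a bag in every tree decomposition; so some bag has ≥ 3 vertices and tw(G) ≥ 2. Hence tw(G) = 2 exactly.

Treewidth 2.
Bags: B1 = {1, 4, 9}  B2 = {4, 9, 10}  B3 = {4, 8, 9}  B4 = {2, 4, 9}  B5 = {1, 3, 9}  B6 = {2, 5, 9}  B7 = {6, 8, 9}  B8 = {3, 7, 9}
Tree: B1–B2, B2–B3, B1–B4, B1–B5, B4–B6, B3–B7, B5–B8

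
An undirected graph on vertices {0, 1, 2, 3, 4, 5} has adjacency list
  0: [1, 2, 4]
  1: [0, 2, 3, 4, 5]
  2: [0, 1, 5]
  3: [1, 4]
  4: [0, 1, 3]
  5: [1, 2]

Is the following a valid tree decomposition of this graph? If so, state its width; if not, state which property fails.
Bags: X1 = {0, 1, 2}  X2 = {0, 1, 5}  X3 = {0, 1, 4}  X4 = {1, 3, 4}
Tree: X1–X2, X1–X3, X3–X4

A tree decomposition must satisfy three properties: every vertex lies in some bag; for every edge, both endpoints lie together in some bag; and for every vertex, the bags containing it form a connected subtree. Here edge (2,5) lies in no bag, so the decomposition is invalid.

No — edge (2,5) lies in no bag.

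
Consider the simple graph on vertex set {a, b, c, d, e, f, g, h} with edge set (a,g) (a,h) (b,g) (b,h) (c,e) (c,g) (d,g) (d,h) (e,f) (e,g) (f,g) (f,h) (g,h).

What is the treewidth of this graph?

A width-2 tree decomposition is:
Bags: B1 = {e, f, g}  B2 = {f, g, h}  B3 = {c, e, g}  B4 = {a, g, h}  B5 = {d, g, h}  B6 = {b, g, h}
Tree: B1–B2, B1–B3, B2–B4, B4–B5, B2–B6
The largest bag has 3 vertices, giving width 2; this decomposition certifies tw(G) ≤ 2. Conversely, {c, e, g} is a clique of size 3, and the vertices of any clique must share a bag in every tree decomposition; so some bag has ≥ 3 vertices and tw(G) ≥ 2. Hence tw(G) = 2 exactly.

2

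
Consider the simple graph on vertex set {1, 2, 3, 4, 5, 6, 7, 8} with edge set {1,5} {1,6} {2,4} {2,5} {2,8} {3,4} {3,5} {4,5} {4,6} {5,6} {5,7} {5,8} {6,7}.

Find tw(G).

2

A width-2 tree decomposition is:
Bags: B1 = {2, 4, 5}  B2 = {2, 5, 8}  B3 = {4, 5, 6}  B4 = {5, 6, 7}  B5 = {3, 4, 5}  B6 = {1, 5, 6}
Tree: B1–B2, B1–B3, B3–B4, B3–B5, B4–B6
Every bag has size at most 3, so the width is 3 − 1 = 2 and tw(G) ≤ 2. On the other hand G contains the 3-clique {2, 5, 8}. A clique must lie in a single bag of any decomposition, so no decomposition can have width below 2. Therefore the treewidth is 2.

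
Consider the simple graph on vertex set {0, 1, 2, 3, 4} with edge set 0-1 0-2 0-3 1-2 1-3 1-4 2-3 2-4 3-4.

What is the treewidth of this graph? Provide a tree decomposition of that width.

Treewidth 3.
Bags: B1 = {1, 2, 3, 4}  B2 = {0, 1, 2, 3}
Tree: B1–B2

Each bag holds 4 vertices, so the decomposition has width 3, which upper-bounds the treewidth. On the other hand G contains the 4-clique {0, 1, 2, 3}. A clique must lie in a single bag of any decomposition, so no decomposition can have width below 3. Hence tw(G) = 3 exactly.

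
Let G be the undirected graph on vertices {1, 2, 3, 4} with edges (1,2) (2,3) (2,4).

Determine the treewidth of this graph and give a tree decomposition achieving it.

Each bag holds 2 vertices, so the decomposition has width 1, which upper-bounds the treewidth. Since G has at least one edge (e.g. 3–2), it is not an edgeless graph, so tw(G) ≥ 1. Combining the bounds, tw(G) = 1.

Treewidth 1.
Bags: B1 = {2, 3}  B2 = {2, 4}  B3 = {1, 2}
Tree: B1–B2, B1–B3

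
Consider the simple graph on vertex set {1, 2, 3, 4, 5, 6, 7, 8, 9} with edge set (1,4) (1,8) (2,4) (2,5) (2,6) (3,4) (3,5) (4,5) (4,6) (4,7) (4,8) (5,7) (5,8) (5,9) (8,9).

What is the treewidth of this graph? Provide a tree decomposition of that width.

Treewidth 2.
Bags: B1 = {5, 8, 9}  B2 = {4, 5, 8}  B3 = {4, 5, 7}  B4 = {2, 4, 5}  B5 = {1, 4, 8}  B6 = {2, 4, 6}  B7 = {3, 4, 5}
Tree: B1–B2, B2–B3, B2–B4, B2–B5, B4–B6, B4–B7

Every bag has size at most 3, so the width is 3 − 1 = 2 and tw(G) ≤ 2. On the other hand G contains the 3-clique {5, 8, 9}. A clique must lie in a single bag of any decomposition, so no decomposition can have width below 2. Therefore the treewidth is 2.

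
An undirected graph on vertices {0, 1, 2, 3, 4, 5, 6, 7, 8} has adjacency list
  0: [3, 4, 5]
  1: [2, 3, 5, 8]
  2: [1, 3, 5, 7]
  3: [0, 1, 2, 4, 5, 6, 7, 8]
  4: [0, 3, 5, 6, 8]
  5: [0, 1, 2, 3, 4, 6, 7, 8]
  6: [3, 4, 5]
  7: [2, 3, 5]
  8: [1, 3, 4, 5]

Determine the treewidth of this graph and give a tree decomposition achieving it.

Treewidth 3.
One optimal decomposition is:
Bags: B1 = {3, 4, 5, 8}  B2 = {1, 3, 5, 8}  B3 = {3, 4, 5, 6}  B4 = {1, 2, 3, 5}  B5 = {0, 3, 4, 5}  B6 = {2, 3, 5, 7}
Tree: B1–B2, B1–B3, B2–B4, B3–B5, B4–B6

Every bag has size at most 4, so the width is 4 − 1 = 3 and tw(G) ≤ 3. For the lower bound, the 4 vertices {1, 3, 5, 8} are pairwise adjacent, and any tree decomposition puts a clique entirely inside one bag — forcing width ≥ 3. Therefore the treewidth is 3.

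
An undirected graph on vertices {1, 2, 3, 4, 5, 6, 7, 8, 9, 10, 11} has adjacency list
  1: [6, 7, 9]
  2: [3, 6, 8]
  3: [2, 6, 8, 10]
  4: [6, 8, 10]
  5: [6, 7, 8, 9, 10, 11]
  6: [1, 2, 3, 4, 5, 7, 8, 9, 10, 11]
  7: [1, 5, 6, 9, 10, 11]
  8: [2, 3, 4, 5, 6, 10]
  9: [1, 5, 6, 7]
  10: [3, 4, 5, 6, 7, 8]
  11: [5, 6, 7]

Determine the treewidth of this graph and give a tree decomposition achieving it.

Every bag has size at most 4, so the width is 4 − 1 = 3 and tw(G) ≤ 3. For the lower bound, the 4 vertices {1, 6, 7, 9} are pairwise adjacent, and any tree decomposition puts a clique entirely inside one bag — forcing width ≥ 3. Combining the bounds, tw(G) = 3.

Treewidth 3.
One optimal decomposition is:
Bags: B1 = {5, 6, 8, 10}  B2 = {3, 6, 8, 10}  B3 = {2, 3, 6, 8}  B4 = {5, 6, 7, 10}  B5 = {5, 6, 7, 9}  B6 = {5, 6, 7, 11}  B7 = {4, 6, 8, 10}  B8 = {1, 6, 7, 9}
Tree: B1–B2, B2–B3, B1–B4, B4–B5, B4–B6, B2–B7, B5–B8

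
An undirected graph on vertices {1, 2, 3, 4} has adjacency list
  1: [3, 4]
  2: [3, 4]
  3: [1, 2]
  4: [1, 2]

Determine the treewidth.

2

A width-2 tree decomposition is:
Bags: B1 = {1, 3, 4}  B2 = {2, 3, 4}
Tree: B1–B2
The largest bag has 3 vertices, giving width 2; this decomposition certifies tw(G) ≤ 2. Since 3–1–4–2–3 is a cycle in G, G is not acyclic. Forests are exactly the graphs of treewidth ≤ 1, so tw(G) ≥ 2. Therefore the treewidth is 2.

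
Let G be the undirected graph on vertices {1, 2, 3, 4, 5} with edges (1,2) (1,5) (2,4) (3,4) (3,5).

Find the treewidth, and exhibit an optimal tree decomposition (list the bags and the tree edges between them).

The largest bag has 3 vertices, giving width 2; this decomposition certifies tw(G) ≤ 2. For the lower bound, G contains the cycle 2–4–3–5–1–2, so G is not a forest; only forests have treewidth ≤ 1, hence tw(G) ≥ 2. Therefore the treewidth is 2.

Treewidth 2.
One such decomposition:
Bags: B1 = {2, 3, 4}  B2 = {2, 3, 5}  B3 = {1, 2, 5}
Tree: B1–B2, B2–B3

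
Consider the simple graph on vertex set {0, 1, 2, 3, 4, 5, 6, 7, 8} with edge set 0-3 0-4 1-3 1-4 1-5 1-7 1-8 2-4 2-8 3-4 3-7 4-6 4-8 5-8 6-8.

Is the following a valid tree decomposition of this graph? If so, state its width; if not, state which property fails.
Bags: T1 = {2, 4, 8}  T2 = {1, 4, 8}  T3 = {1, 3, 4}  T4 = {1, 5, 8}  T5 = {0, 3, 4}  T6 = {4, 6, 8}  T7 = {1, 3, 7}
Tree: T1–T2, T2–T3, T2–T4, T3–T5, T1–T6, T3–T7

Yes; width 2.

Checking the three conditions: (i) the bags cover all of {0, 1, 2, 3, 4, 5, 6, 7, 8}; (ii) for each edge, some bag contains both endpoints; (iii) the bags containing any fixed vertex form a subtree. All hold, so the decomposition is valid with width 3 − 1 = 2.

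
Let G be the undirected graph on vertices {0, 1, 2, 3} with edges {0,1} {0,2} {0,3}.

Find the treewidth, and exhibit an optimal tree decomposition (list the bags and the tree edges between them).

Treewidth 1.
One optimal decomposition is:
Bags: B1 = {0, 1}  B2 = {0, 3}  B3 = {0, 2}
Tree: B1–B2, B2–B3

Each bag holds 2 vertices, so the decomposition has width 1, which upper-bounds the treewidth. Any graph with an edge has treewidth ≥ 1, and G has the edge 0–1. Combining the bounds, tw(G) = 1.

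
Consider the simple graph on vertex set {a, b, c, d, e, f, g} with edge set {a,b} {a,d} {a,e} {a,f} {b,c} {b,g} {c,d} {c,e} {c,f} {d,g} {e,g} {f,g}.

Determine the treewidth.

3

A width-3 tree decomposition is:
Bags: B1 = {a, c, f, g}  B2 = {a, c, d, g}  B3 = {a, b, c, g}  B4 = {a, c, e, g}
Tree: B1–B2, B2–B3, B3–B4
Every bag has size at most 4, so the width is 4 − 1 = 3 and tw(G) ≤ 3. For the lower bound: the 4 vertex sets {a,f}, {d,g}, {c}, {b} are disjoint, each induces a connected subgraph, and every pair is joined by at least one edge of G. Contracting each set to a single vertex therefore yields K_{4} as a minor, and since treewidth is minor-monotone, tw(G) ≥ tw(K_{4}) = 3. Combining the bounds, tw(G) = 3.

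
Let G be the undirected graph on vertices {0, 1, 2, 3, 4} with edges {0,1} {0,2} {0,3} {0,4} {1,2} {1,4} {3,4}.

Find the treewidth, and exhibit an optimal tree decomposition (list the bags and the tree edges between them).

Treewidth 2.
Bags: B1 = {0, 1, 4}  B2 = {0, 3, 4}  B3 = {0, 1, 2}
Tree: B1–B2, B1–B3

Each bag holds 3 vertices, so the decomposition has width 2, which upper-bounds the treewidth. Conversely, {0, 1, 2} is a clique of size 3, and the vertices of any clique must share a bag in every tree decomposition; so some bag has ≥ 3 vertices and tw(G) ≥ 2. The upper and lower bounds meet at 2, so that is the treewidth.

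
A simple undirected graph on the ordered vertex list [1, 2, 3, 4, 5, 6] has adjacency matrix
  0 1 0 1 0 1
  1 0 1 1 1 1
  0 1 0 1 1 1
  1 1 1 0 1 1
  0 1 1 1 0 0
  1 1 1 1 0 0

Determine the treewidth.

3

A width-3 tree decomposition is:
Bags: B1 = {2, 3, 4, 6}  B2 = {1, 2, 4, 6}  B3 = {2, 3, 4, 5}
Tree: B1–B2, B1–B3
Every bag has size at most 4, so the width is 4 − 1 = 3 and tw(G) ≤ 3. For the lower bound, the 4 vertices {1, 2, 4, 6} are pairwise adjacent, and any tree decomposition puts a clique entirely inside one bag — forcing width ≥ 3. Combining the bounds, tw(G) = 3.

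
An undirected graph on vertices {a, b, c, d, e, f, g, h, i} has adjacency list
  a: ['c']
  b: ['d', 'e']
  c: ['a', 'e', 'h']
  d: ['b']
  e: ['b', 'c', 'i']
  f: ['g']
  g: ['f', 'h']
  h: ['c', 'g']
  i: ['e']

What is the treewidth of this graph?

A width-1 tree decomposition is:
Bags: B1 = {c, e}  B2 = {e, i}  B3 = {a, c}  B4 = {c, h}  B5 = {b, e}  B6 = {g, h}  B7 = {b, d}  B8 = {f, g}
Tree: B1–B2, B1–B3, B3–B4, B2–B5, B4–B6, B5–B7, B6–B8
The largest bag has 2 vertices, giving width 1; this decomposition certifies tw(G) ≤ 1. Any graph with an edge has treewidth ≥ 1, and G has the edge e–c. The upper and lower bounds meet at 1, so that is the treewidth.

1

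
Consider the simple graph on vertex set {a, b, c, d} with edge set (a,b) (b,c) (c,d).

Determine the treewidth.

1

A width-1 tree decomposition is:
Bags: B1 = {b, c}  B2 = {a, b}  B3 = {c, d}
Tree: B1–B2, B1–B3
Every bag has size at most 2, so the width is 2 − 1 = 1 and tw(G) ≤ 1. Since G has at least one edge (e.g. b–c), it is not an edgeless graph, so tw(G) ≥ 1. Hence tw(G) = 1 exactly.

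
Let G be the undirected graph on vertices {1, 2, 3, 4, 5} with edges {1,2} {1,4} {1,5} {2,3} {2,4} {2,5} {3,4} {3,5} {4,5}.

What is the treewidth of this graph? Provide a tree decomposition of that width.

Every bag has size at most 4, so the width is 4 − 1 = 3 and tw(G) ≤ 3. On the other hand G contains the 4-clique {1, 2, 4, 5}. A clique must lie in a single bag of any decomposition, so no decomposition can have width below 3. Combining the bounds, tw(G) = 3.

Treewidth 3.
Bags: B1 = {2, 3, 4, 5}  B2 = {1, 2, 4, 5}
Tree: B1–B2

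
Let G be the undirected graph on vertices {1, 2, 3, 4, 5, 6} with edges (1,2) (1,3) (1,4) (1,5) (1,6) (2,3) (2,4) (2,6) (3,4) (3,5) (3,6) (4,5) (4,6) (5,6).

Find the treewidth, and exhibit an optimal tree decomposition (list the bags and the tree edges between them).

The largest bag has 5 vertices, giving width 4; this decomposition certifies tw(G) ≤ 4. On the other hand G contains the 5-clique {1, 2, 3, 4, 6}. A clique must lie in a single bag of any decomposition, so no decomposition can have width below 4. The upper and lower bounds meet at 4, so that is the treewidth.

Treewidth 4.
One such decomposition:
Bags: B1 = {1, 3, 4, 5, 6}  B2 = {1, 2, 3, 4, 6}
Tree: B1–B2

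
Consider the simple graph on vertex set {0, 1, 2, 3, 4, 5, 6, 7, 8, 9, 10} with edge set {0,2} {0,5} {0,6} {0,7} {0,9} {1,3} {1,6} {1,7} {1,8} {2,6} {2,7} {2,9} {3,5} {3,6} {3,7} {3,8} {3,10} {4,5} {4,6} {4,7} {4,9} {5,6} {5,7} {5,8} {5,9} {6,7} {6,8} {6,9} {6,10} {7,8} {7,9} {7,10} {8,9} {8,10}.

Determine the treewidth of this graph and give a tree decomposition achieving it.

Treewidth 4.
One such decomposition:
Bags: B1 = {5, 6, 7, 8, 9}  B2 = {0, 5, 6, 7, 9}  B3 = {3, 5, 6, 7, 8}  B4 = {3, 6, 7, 8, 10}  B5 = {4, 5, 6, 7, 9}  B6 = {1, 3, 6, 7, 8}  B7 = {0, 2, 6, 7, 9}
Tree: B1–B2, B1–B3, B3–B4, B1–B5, B3–B6, B2–B7

Each bag holds 5 vertices, so the decomposition has width 4, which upper-bounds the treewidth. On the other hand G contains the 5-clique {1, 3, 6, 7, 8}. A clique must lie in a single bag of any decomposition, so no decomposition can have width below 4. The upper and lower bounds meet at 4, so that is the treewidth.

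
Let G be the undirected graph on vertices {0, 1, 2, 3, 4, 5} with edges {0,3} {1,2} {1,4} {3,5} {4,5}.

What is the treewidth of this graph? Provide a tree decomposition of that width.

Every bag has size at most 2, so the width is 2 − 1 = 1 and tw(G) ≤ 1. Any graph with an edge has treewidth ≥ 1, and G has the edge 0–3. The upper and lower bounds meet at 1, so that is the treewidth.

Treewidth 1.
One such decomposition:
Bags: B1 = {0, 3}  B2 = {3, 5}  B3 = {4, 5}  B4 = {1, 4}  B5 = {1, 2}
Tree: B1–B2, B2–B3, B3–B4, B4–B5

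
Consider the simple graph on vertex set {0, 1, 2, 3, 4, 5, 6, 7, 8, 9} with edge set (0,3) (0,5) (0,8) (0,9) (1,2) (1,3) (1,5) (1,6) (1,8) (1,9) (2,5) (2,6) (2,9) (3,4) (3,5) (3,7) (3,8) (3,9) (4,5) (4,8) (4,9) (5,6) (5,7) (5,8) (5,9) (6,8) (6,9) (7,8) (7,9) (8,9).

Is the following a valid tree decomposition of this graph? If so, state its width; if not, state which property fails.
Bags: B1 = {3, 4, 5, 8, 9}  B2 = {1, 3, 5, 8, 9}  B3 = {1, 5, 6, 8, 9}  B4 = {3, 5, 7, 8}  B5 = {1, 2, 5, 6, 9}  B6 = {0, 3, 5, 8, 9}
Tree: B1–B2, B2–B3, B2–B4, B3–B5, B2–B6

No — edge (9,7) lies in no bag.

A tree decomposition must satisfy three properties: every vertex lies in some bag; for every edge, both endpoints lie together in some bag; and for every vertex, the bags containing it form a connected subtree. Here edge (9,7) lies in no bag, so the decomposition is invalid.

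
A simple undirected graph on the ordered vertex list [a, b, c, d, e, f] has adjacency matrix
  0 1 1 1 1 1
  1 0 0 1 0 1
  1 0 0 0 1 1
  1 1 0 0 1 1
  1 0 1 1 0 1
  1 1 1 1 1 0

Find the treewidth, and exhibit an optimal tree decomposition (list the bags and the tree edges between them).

Treewidth 3.
Bags: B1 = {a, b, d, f}  B2 = {a, d, e, f}  B3 = {a, c, e, f}
Tree: B1–B2, B2–B3

Each bag holds 4 vertices, so the decomposition has width 3, which upper-bounds the treewidth. For the lower bound, the 4 vertices {a, d, e, f} are pairwise adjacent, and any tree decomposition puts a clique entirely inside one bag — forcing width ≥ 3. The upper and lower bounds meet at 3, so that is the treewidth.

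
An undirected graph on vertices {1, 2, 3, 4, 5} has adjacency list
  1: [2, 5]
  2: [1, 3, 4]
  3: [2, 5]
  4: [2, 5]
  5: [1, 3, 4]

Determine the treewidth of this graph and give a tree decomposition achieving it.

Treewidth 2.
One optimal decomposition is:
Bags: B1 = {2, 4, 5}  B2 = {1, 2, 5}  B3 = {2, 3, 5}
Tree: B1–B2, B2–B3

Each bag holds 3 vertices, so the decomposition has width 2, which upper-bounds the treewidth. For the lower bound, G contains the cycle 2–4–5–1–2, so G is not a forest; only forests have treewidth ≤ 1, hence tw(G) ≥ 2. Therefore the treewidth is 2.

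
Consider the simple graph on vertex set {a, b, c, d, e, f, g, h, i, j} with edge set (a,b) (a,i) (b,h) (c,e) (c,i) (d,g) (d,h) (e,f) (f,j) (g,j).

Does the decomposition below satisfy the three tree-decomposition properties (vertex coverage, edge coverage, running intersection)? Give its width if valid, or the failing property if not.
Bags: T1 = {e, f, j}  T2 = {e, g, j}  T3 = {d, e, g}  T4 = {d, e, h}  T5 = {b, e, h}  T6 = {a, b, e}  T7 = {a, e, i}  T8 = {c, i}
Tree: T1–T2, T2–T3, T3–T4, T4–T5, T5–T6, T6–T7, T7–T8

A tree decomposition must satisfy three properties: every vertex lies in some bag; for every edge, both endpoints lie together in some bag; and for every vertex, the bags containing it form a connected subtree. Here edge (e,c) lies in no bag, so the decomposition is invalid.

No — edge (e,c) lies in no bag.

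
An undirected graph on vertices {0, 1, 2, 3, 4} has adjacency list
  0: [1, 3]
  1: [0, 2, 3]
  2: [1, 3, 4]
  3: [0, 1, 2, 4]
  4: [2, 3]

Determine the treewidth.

2

A width-2 tree decomposition is:
Bags: B1 = {2, 3, 4}  B2 = {1, 2, 3}  B3 = {0, 1, 3}
Tree: B1–B2, B2–B3
Each bag holds 3 vertices, so the decomposition has width 2, which upper-bounds the treewidth. Conversely, {0, 1, 3} is a clique of size 3, and the vertices of any clique must share a bag in every tree decomposition; so some bag has ≥ 3 vertices and tw(G) ≥ 2. Therefore the treewidth is 2.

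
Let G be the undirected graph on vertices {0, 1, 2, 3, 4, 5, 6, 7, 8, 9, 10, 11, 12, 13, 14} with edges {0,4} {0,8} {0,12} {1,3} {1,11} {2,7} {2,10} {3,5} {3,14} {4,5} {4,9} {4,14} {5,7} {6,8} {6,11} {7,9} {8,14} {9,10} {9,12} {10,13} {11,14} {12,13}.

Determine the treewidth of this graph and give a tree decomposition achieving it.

The largest bag has 4 vertices, giving width 3; this decomposition certifies tw(G) ≤ 3. For the lower bound: the 4 vertex sets {1,6,11}, {3}, {14}, {0,4,5,8} are disjoint, each induces a connected subgraph, and every pair is joined by at least one edge of G. Contracting each set to a single vertex therefore yields K_{4} as a minor, and since treewidth is minor-monotone, tw(G) ≥ tw(K_{4}) = 3. Hence tw(G) = 3 exactly.

Treewidth 3.
One optimal decomposition is:
Bags: B1 = {1, 3, 6, 11}  B2 = {3, 6, 11, 14}  B3 = {3, 6, 8, 14}  B4 = {3, 5, 8, 14}  B5 = {4, 5, 8, 14}  B6 = {0, 4, 5, 8}  B7 = {0, 4, 5, 7}  B8 = {0, 4, 7, 9}  B9 = {0, 7, 9, 12}  B10 = {2, 7, 9, 12}  B11 = {2, 9, 10, 12}  B12 = {2, 10, 12, 13}
Tree: B1–B2, B2–B3, B3–B4, B4–B5, B5–B6, B6–B7, B7–B8, B8–B9, B9–B10, B10–B11, B11–B12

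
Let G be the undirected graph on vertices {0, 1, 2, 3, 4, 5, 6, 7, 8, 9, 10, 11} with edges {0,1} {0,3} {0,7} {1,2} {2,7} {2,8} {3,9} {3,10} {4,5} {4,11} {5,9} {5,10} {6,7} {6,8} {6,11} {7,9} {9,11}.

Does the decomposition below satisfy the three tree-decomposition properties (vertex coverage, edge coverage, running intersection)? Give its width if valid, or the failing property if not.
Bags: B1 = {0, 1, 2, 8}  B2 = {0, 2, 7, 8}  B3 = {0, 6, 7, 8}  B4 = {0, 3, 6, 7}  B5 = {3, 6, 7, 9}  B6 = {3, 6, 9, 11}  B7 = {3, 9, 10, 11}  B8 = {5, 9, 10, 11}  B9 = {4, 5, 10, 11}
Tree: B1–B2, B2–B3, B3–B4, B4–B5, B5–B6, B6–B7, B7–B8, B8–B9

Every vertex of G appears in some bag (union = {0, 1, 2, 3, 4, 5, 6, 7, 8, 9, 10, 11}); every edge is covered by a bag; and for each vertex v the set of bags containing v is connected in the bag tree. The decomposition is therefore valid. The largest bag has 4 vertices, so the width is 3.

Yes; width 3.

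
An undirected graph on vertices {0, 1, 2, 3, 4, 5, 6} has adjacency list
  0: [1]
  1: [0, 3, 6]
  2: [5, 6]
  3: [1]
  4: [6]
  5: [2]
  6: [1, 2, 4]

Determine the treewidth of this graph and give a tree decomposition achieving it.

Every bag has size at most 2, so the width is 2 − 1 = 1 and tw(G) ≤ 1. G has an edge, so its treewidth is at least 1. The upper and lower bounds meet at 1, so that is the treewidth.

Treewidth 1.
One optimal decomposition is:
Bags: B1 = {1, 3}  B2 = {1, 6}  B3 = {2, 6}  B4 = {0, 1}  B5 = {2, 5}  B6 = {4, 6}
Tree: B1–B2, B2–B3, B2–B4, B3–B5, B3–B6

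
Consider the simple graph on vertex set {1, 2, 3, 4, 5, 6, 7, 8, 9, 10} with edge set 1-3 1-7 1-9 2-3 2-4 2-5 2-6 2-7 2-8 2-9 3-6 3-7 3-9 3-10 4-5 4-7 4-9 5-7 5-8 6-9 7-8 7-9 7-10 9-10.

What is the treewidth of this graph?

A width-3 tree decomposition is:
Bags: B1 = {2, 3, 7, 9}  B2 = {2, 4, 7, 9}  B3 = {3, 7, 9, 10}  B4 = {2, 4, 5, 7}  B5 = {2, 5, 7, 8}  B6 = {2, 3, 6, 9}  B7 = {1, 3, 7, 9}
Tree: B1–B2, B1–B3, B2–B4, B4–B5, B1–B6, B3–B7
The largest bag has 4 vertices, giving width 3; this decomposition certifies tw(G) ≤ 3. On the other hand G contains the 4-clique {2, 3, 6, 9}. A clique must lie in a single bag of any decomposition, so no decomposition can have width below 3. Combining the bounds, tw(G) = 3.

3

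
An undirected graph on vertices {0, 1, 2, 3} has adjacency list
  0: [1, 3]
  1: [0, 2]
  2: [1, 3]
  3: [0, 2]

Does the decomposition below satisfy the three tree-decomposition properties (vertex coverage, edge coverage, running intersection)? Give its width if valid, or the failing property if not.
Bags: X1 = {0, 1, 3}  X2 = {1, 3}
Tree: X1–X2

A tree decomposition must satisfy three properties: every vertex lies in some bag; for every edge, both endpoints lie together in some bag; and for every vertex, the bags containing it form a connected subtree. Here vertex 2 appears in no bag, so the decomposition is invalid.

No — vertex 2 appears in no bag.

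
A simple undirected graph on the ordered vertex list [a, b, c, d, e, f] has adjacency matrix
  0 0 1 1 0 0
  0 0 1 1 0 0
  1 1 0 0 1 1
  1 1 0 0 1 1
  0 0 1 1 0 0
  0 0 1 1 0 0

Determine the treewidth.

A width-2 tree decomposition is:
Bags: B1 = {c, d, f}  B2 = {c, d, e}  B3 = {a, c, d}  B4 = {b, c, d}
Tree: B1–B2, B2–B3, B3–B4
The largest bag has 3 vertices, giving width 2; this decomposition certifies tw(G) ≤ 2. For the lower bound, G contains the cycle c–f–d–e–c, so G is not a forest; only forests have treewidth ≤ 1, hence tw(G) ≥ 2. Combining the bounds, tw(G) = 2.

2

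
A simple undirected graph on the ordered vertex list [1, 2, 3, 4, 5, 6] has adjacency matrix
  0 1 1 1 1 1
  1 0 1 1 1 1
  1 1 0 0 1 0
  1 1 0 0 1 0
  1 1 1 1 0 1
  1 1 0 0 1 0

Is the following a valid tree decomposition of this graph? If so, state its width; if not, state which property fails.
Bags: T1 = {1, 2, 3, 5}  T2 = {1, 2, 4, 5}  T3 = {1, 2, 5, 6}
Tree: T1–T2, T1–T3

Checking the three conditions: (i) the bags cover all of {1, 2, 3, 4, 5, 6}; (ii) for each edge, some bag contains both endpoints; (iii) the bags containing any fixed vertex form a subtree. All hold, so the decomposition is valid with width 4 − 1 = 3.

Yes; width 3.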